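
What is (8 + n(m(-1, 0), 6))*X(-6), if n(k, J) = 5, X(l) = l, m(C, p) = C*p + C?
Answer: -78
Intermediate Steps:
m(C, p) = C + C*p
(8 + n(m(-1, 0), 6))*X(-6) = (8 + 5)*(-6) = 13*(-6) = -78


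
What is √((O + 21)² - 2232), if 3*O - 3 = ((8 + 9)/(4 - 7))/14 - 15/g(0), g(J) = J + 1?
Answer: I*√30919607/126 ≈ 44.131*I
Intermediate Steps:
g(J) = 1 + J
O = -521/126 (O = 1 + (((8 + 9)/(4 - 7))/14 - 15/(1 + 0))/3 = 1 + ((17/(-3))*(1/14) - 15/1)/3 = 1 + ((17*(-⅓))*(1/14) - 15*1)/3 = 1 + (-17/3*1/14 - 15)/3 = 1 + (-17/42 - 15)/3 = 1 + (⅓)*(-647/42) = 1 - 647/126 = -521/126 ≈ -4.1349)
√((O + 21)² - 2232) = √((-521/126 + 21)² - 2232) = √((2125/126)² - 2232) = √(4515625/15876 - 2232) = √(-30919607/15876) = I*√30919607/126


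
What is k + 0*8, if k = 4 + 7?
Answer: 11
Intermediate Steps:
k = 11
k + 0*8 = 11 + 0*8 = 11 + 0 = 11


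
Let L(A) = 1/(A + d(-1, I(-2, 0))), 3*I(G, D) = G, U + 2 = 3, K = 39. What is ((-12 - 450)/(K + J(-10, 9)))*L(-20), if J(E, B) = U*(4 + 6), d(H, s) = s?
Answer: 99/217 ≈ 0.45622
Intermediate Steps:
U = 1 (U = -2 + 3 = 1)
I(G, D) = G/3
L(A) = 1/(-⅔ + A) (L(A) = 1/(A + (⅓)*(-2)) = 1/(A - ⅔) = 1/(-⅔ + A))
J(E, B) = 10 (J(E, B) = 1*(4 + 6) = 1*10 = 10)
((-12 - 450)/(K + J(-10, 9)))*L(-20) = ((-12 - 450)/(39 + 10))*(3/(-2 + 3*(-20))) = (-462/49)*(3/(-2 - 60)) = (-462*1/49)*(3/(-62)) = -198*(-1)/(7*62) = -66/7*(-3/62) = 99/217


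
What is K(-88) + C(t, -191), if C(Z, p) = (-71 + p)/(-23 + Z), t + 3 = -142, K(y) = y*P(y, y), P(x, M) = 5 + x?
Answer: 613667/84 ≈ 7305.6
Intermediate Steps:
K(y) = y*(5 + y)
t = -145 (t = -3 - 142 = -145)
C(Z, p) = (-71 + p)/(-23 + Z)
K(-88) + C(t, -191) = -88*(5 - 88) + (-71 - 191)/(-23 - 145) = -88*(-83) - 262/(-168) = 7304 - 1/168*(-262) = 7304 + 131/84 = 613667/84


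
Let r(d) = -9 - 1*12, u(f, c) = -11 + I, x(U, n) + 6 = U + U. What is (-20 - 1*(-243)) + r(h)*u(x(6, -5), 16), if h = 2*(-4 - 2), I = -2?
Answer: 496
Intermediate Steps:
x(U, n) = -6 + 2*U (x(U, n) = -6 + (U + U) = -6 + 2*U)
u(f, c) = -13 (u(f, c) = -11 - 2 = -13)
h = -12 (h = 2*(-6) = -12)
r(d) = -21 (r(d) = -9 - 12 = -21)
(-20 - 1*(-243)) + r(h)*u(x(6, -5), 16) = (-20 - 1*(-243)) - 21*(-13) = (-20 + 243) + 273 = 223 + 273 = 496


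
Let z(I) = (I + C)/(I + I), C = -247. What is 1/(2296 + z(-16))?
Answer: 32/73735 ≈ 0.00043399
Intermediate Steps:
z(I) = (-247 + I)/(2*I) (z(I) = (I - 247)/(I + I) = (-247 + I)/((2*I)) = (-247 + I)*(1/(2*I)) = (-247 + I)/(2*I))
1/(2296 + z(-16)) = 1/(2296 + (½)*(-247 - 16)/(-16)) = 1/(2296 + (½)*(-1/16)*(-263)) = 1/(2296 + 263/32) = 1/(73735/32) = 32/73735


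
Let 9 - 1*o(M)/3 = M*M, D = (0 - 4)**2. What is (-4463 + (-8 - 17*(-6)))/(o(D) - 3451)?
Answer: 4369/4192 ≈ 1.0422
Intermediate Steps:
D = 16 (D = (-4)**2 = 16)
o(M) = 27 - 3*M**2 (o(M) = 27 - 3*M*M = 27 - 3*M**2)
(-4463 + (-8 - 17*(-6)))/(o(D) - 3451) = (-4463 + (-8 - 17*(-6)))/((27 - 3*16**2) - 3451) = (-4463 + (-8 + 102))/((27 - 3*256) - 3451) = (-4463 + 94)/((27 - 768) - 3451) = -4369/(-741 - 3451) = -4369/(-4192) = -4369*(-1/4192) = 4369/4192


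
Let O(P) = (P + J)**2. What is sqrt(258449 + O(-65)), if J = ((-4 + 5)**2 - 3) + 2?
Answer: 3*sqrt(29186) ≈ 512.52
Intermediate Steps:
J = 0 (J = (1**2 - 3) + 2 = (1 - 3) + 2 = -2 + 2 = 0)
O(P) = P**2 (O(P) = (P + 0)**2 = P**2)
sqrt(258449 + O(-65)) = sqrt(258449 + (-65)**2) = sqrt(258449 + 4225) = sqrt(262674) = 3*sqrt(29186)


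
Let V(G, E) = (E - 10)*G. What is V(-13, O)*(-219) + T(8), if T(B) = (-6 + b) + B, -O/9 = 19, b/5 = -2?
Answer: -515315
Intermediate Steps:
b = -10 (b = 5*(-2) = -10)
O = -171 (O = -9*19 = -171)
T(B) = -16 + B (T(B) = (-6 - 10) + B = -16 + B)
V(G, E) = G*(-10 + E) (V(G, E) = (-10 + E)*G = G*(-10 + E))
V(-13, O)*(-219) + T(8) = -13*(-10 - 171)*(-219) + (-16 + 8) = -13*(-181)*(-219) - 8 = 2353*(-219) - 8 = -515307 - 8 = -515315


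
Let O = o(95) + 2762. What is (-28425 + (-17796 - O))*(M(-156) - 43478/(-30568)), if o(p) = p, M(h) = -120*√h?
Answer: -533453321/7642 + 11778720*I*√39 ≈ -69806.0 + 7.3558e+7*I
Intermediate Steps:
O = 2857 (O = 95 + 2762 = 2857)
(-28425 + (-17796 - O))*(M(-156) - 43478/(-30568)) = (-28425 + (-17796 - 1*2857))*(-240*I*√39 - 43478/(-30568)) = (-28425 + (-17796 - 2857))*(-240*I*√39 - 43478*(-1/30568)) = (-28425 - 20653)*(-240*I*√39 + 21739/15284) = -49078*(21739/15284 - 240*I*√39) = -533453321/7642 + 11778720*I*√39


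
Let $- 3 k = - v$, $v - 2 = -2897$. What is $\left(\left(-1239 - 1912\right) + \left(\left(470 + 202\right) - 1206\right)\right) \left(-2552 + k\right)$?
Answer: $12960145$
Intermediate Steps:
$v = -2895$ ($v = 2 - 2897 = -2895$)
$k = -965$ ($k = - \frac{\left(-1\right) \left(-2895\right)}{3} = \left(- \frac{1}{3}\right) 2895 = -965$)
$\left(\left(-1239 - 1912\right) + \left(\left(470 + 202\right) - 1206\right)\right) \left(-2552 + k\right) = \left(\left(-1239 - 1912\right) + \left(\left(470 + 202\right) - 1206\right)\right) \left(-2552 - 965\right) = \left(\left(-1239 - 1912\right) + \left(672 - 1206\right)\right) \left(-3517\right) = \left(-3151 - 534\right) \left(-3517\right) = \left(-3685\right) \left(-3517\right) = 12960145$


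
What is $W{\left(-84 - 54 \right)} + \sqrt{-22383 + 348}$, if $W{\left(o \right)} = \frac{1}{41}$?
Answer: $\frac{1}{41} + i \sqrt{22035} \approx 0.02439 + 148.44 i$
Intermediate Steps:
$W{\left(o \right)} = \frac{1}{41}$
$W{\left(-84 - 54 \right)} + \sqrt{-22383 + 348} = \frac{1}{41} + \sqrt{-22383 + 348} = \frac{1}{41} + \sqrt{-22035} = \frac{1}{41} + i \sqrt{22035}$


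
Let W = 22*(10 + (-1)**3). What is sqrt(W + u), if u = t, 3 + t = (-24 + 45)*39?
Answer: 13*sqrt(6) ≈ 31.843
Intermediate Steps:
t = 816 (t = -3 + (-24 + 45)*39 = -3 + 21*39 = -3 + 819 = 816)
u = 816
W = 198 (W = 22*(10 - 1) = 22*9 = 198)
sqrt(W + u) = sqrt(198 + 816) = sqrt(1014) = 13*sqrt(6)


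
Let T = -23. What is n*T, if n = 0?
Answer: 0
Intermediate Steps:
n*T = 0*(-23) = 0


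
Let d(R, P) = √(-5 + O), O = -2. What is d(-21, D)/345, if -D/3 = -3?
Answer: I*√7/345 ≈ 0.0076688*I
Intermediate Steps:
D = 9 (D = -3*(-3) = 9)
d(R, P) = I*√7 (d(R, P) = √(-5 - 2) = √(-7) = I*√7)
d(-21, D)/345 = (I*√7)/345 = (I*√7)*(1/345) = I*√7/345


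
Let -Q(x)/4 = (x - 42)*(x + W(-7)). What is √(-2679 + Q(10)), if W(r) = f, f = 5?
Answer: I*√759 ≈ 27.55*I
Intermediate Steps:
W(r) = 5
Q(x) = -4*(-42 + x)*(5 + x) (Q(x) = -4*(x - 42)*(x + 5) = -4*(-42 + x)*(5 + x))
√(-2679 + Q(10)) = √(-2679 + (840 - 4*10² + 148*10)) = √(-2679 + (840 - 4*100 + 1480)) = √(-2679 + (840 - 400 + 1480)) = √(-2679 + 1920) = √(-759) = I*√759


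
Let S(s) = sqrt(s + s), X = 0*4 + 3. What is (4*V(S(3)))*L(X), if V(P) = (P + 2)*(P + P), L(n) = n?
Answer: 144 + 48*sqrt(6) ≈ 261.58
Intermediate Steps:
X = 3 (X = 0 + 3 = 3)
S(s) = sqrt(2)*sqrt(s) (S(s) = sqrt(2*s) = sqrt(2)*sqrt(s))
V(P) = 2*P*(2 + P) (V(P) = (2 + P)*(2*P) = 2*P*(2 + P))
(4*V(S(3)))*L(X) = (4*(2*(sqrt(2)*sqrt(3))*(2 + sqrt(2)*sqrt(3))))*3 = (4*(2*sqrt(6)*(2 + sqrt(6))))*3 = (8*sqrt(6)*(2 + sqrt(6)))*3 = 24*sqrt(6)*(2 + sqrt(6))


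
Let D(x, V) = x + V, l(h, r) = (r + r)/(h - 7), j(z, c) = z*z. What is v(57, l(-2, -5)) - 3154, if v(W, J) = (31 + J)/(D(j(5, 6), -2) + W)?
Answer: -2270591/720 ≈ -3153.6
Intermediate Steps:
j(z, c) = z²
l(h, r) = 2*r/(-7 + h) (l(h, r) = (2*r)/(-7 + h) = 2*r/(-7 + h))
D(x, V) = V + x
v(W, J) = (31 + J)/(23 + W) (v(W, J) = (31 + J)/((-2 + 5²) + W) = (31 + J)/((-2 + 25) + W) = (31 + J)/(23 + W))
v(57, l(-2, -5)) - 3154 = (31 + 2*(-5)/(-7 - 2))/(23 + 57) - 3154 = (31 + 2*(-5)/(-9))/80 - 3154 = (31 + 2*(-5)*(-⅑))/80 - 3154 = (31 + 10/9)/80 - 3154 = (1/80)*(289/9) - 3154 = 289/720 - 3154 = -2270591/720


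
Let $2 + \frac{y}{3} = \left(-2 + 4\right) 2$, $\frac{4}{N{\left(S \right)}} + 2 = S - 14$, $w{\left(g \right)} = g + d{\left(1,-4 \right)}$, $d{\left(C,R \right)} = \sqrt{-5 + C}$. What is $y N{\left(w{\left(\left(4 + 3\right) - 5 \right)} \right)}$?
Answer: $- \frac{42}{25} - \frac{6 i}{25} \approx -1.68 - 0.24 i$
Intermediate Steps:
$w{\left(g \right)} = g + 2 i$ ($w{\left(g \right)} = g + \sqrt{-5 + 1} = g + \sqrt{-4} = g + 2 i$)
$N{\left(S \right)} = \frac{4}{-16 + S}$ ($N{\left(S \right)} = \frac{4}{-2 + \left(S - 14\right)} = \frac{4}{-2 + \left(-14 + S\right)} = \frac{4}{-16 + S}$)
$y = 6$ ($y = -6 + 3 \left(-2 + 4\right) 2 = -6 + 3 \cdot 2 \cdot 2 = -6 + 3 \cdot 4 = -6 + 12 = 6$)
$y N{\left(w{\left(\left(4 + 3\right) - 5 \right)} \right)} = 6 \frac{4}{-16 + \left(\left(\left(4 + 3\right) - 5\right) + 2 i\right)} = 6 \frac{4}{-16 + \left(\left(7 - 5\right) + 2 i\right)} = 6 \frac{4}{-16 + \left(2 + 2 i\right)} = 6 \frac{4}{-14 + 2 i} = 6 \cdot 4 \frac{-14 - 2 i}{200} = 6 \frac{-14 - 2 i}{50} = \frac{3 \left(-14 - 2 i\right)}{25}$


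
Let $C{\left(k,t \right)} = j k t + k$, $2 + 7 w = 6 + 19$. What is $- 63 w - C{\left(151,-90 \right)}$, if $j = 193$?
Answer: $2622512$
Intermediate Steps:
$w = \frac{23}{7}$ ($w = - \frac{2}{7} + \frac{6 + 19}{7} = - \frac{2}{7} + \frac{1}{7} \cdot 25 = - \frac{2}{7} + \frac{25}{7} = \frac{23}{7} \approx 3.2857$)
$C{\left(k,t \right)} = k + 193 k t$ ($C{\left(k,t \right)} = 193 k t + k = k + 193 k t$)
$- 63 w - C{\left(151,-90 \right)} = \left(-63\right) \frac{23}{7} - 151 \left(1 + 193 \left(-90\right)\right) = -207 - 151 \left(1 - 17370\right) = -207 - 151 \left(-17369\right) = -207 - -2622719 = -207 + 2622719 = 2622512$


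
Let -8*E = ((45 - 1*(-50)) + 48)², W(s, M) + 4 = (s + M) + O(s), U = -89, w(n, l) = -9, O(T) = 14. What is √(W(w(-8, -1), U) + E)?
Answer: I*√42306/4 ≈ 51.421*I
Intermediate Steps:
W(s, M) = 10 + M + s (W(s, M) = -4 + ((s + M) + 14) = -4 + ((M + s) + 14) = -4 + (14 + M + s) = 10 + M + s)
E = -20449/8 (E = -((45 - 1*(-50)) + 48)²/8 = -((45 + 50) + 48)²/8 = -(95 + 48)²/8 = -⅛*143² = -⅛*20449 = -20449/8 ≈ -2556.1)
√(W(w(-8, -1), U) + E) = √((10 - 89 - 9) - 20449/8) = √(-88 - 20449/8) = √(-21153/8) = I*√42306/4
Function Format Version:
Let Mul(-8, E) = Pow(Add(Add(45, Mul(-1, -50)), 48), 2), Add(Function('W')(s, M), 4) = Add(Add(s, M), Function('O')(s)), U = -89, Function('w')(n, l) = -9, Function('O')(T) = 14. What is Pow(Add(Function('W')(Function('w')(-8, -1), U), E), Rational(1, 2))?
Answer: Mul(Rational(1, 4), I, Pow(42306, Rational(1, 2))) ≈ Mul(51.421, I)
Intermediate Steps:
Function('W')(s, M) = Add(10, M, s) (Function('W')(s, M) = Add(-4, Add(Add(s, M), 14)) = Add(-4, Add(Add(M, s), 14)) = Add(-4, Add(14, M, s)) = Add(10, M, s))
E = Rational(-20449, 8) (E = Mul(Rational(-1, 8), Pow(Add(Add(45, Mul(-1, -50)), 48), 2)) = Mul(Rational(-1, 8), Pow(Add(Add(45, 50), 48), 2)) = Mul(Rational(-1, 8), Pow(Add(95, 48), 2)) = Mul(Rational(-1, 8), Pow(143, 2)) = Mul(Rational(-1, 8), 20449) = Rational(-20449, 8) ≈ -2556.1)
Pow(Add(Function('W')(Function('w')(-8, -1), U), E), Rational(1, 2)) = Pow(Add(Add(10, -89, -9), Rational(-20449, 8)), Rational(1, 2)) = Pow(Add(-88, Rational(-20449, 8)), Rational(1, 2)) = Pow(Rational(-21153, 8), Rational(1, 2)) = Mul(Rational(1, 4), I, Pow(42306, Rational(1, 2)))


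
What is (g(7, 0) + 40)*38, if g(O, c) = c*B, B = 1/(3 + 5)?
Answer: 1520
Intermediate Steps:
B = 1/8 ≈ 0.12500
g(O, c) = c/8 (g(O, c) = c*(1/8) = c/8)
(g(7, 0) + 40)*38 = ((1/8)*0 + 40)*38 = (0 + 40)*38 = 40*38 = 1520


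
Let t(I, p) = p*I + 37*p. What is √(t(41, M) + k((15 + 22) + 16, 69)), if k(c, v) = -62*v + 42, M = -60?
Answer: 2*I*√2229 ≈ 94.425*I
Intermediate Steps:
t(I, p) = 37*p + I*p (t(I, p) = I*p + 37*p = 37*p + I*p)
k(c, v) = 42 - 62*v
√(t(41, M) + k((15 + 22) + 16, 69)) = √(-60*(37 + 41) + (42 - 62*69)) = √(-60*78 + (42 - 4278)) = √(-4680 - 4236) = √(-8916) = 2*I*√2229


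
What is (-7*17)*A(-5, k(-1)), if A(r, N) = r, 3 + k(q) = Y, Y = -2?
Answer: 595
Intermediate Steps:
k(q) = -5 (k(q) = -3 - 2 = -5)
(-7*17)*A(-5, k(-1)) = -7*17*(-5) = -119*(-5) = 595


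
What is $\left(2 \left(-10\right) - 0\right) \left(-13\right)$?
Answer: $260$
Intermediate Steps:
$\left(2 \left(-10\right) - 0\right) \left(-13\right) = \left(-20 + 0\right) \left(-13\right) = \left(-20\right) \left(-13\right) = 260$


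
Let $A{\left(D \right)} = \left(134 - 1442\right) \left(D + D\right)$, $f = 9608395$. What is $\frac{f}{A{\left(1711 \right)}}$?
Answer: $- \frac{9608395}{4475976} \approx -2.1467$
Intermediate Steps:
$A{\left(D \right)} = - 2616 D$ ($A{\left(D \right)} = - 1308 \cdot 2 D = - 2616 D$)
$\frac{f}{A{\left(1711 \right)}} = \frac{9608395}{\left(-2616\right) 1711} = \frac{9608395}{-4475976} = 9608395 \left(- \frac{1}{4475976}\right) = - \frac{9608395}{4475976}$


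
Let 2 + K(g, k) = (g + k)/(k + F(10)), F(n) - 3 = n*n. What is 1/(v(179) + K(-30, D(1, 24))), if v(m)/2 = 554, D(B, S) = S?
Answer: 127/140456 ≈ 0.00090420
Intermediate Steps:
F(n) = 3 + n² (F(n) = 3 + n*n = 3 + n²)
v(m) = 1108 (v(m) = 2*554 = 1108)
K(g, k) = -2 + (g + k)/(103 + k) (K(g, k) = -2 + (g + k)/(k + (3 + 10²)) = -2 + (g + k)/(k + (3 + 100)) = -2 + (g + k)/(k + 103) = -2 + (g + k)/(103 + k))
1/(v(179) + K(-30, D(1, 24))) = 1/(1108 + (-206 - 30 - 1*24)/(103 + 24)) = 1/(1108 + (-206 - 30 - 24)/127) = 1/(1108 + (1/127)*(-260)) = 1/(1108 - 260/127) = 1/(140456/127) = 127/140456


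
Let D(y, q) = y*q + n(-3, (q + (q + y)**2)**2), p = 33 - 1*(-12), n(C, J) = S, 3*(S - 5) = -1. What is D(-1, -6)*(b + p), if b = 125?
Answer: 5440/3 ≈ 1813.3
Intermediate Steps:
S = 14/3 (S = 5 + (1/3)*(-1) = 5 - 1/3 = 14/3 ≈ 4.6667)
n(C, J) = 14/3
p = 45 (p = 33 + 12 = 45)
D(y, q) = 14/3 + q*y (D(y, q) = y*q + 14/3 = q*y + 14/3 = 14/3 + q*y)
D(-1, -6)*(b + p) = (14/3 - 6*(-1))*(125 + 45) = (14/3 + 6)*170 = (32/3)*170 = 5440/3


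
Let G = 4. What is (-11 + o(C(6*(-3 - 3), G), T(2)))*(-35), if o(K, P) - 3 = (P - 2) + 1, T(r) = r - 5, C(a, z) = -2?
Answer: 420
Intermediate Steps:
T(r) = -5 + r
o(K, P) = 2 + P (o(K, P) = 3 + ((P - 2) + 1) = 3 + ((-2 + P) + 1) = 3 + (-1 + P) = 2 + P)
(-11 + o(C(6*(-3 - 3), G), T(2)))*(-35) = (-11 + (2 + (-5 + 2)))*(-35) = (-11 + (2 - 3))*(-35) = (-11 - 1)*(-35) = -12*(-35) = 420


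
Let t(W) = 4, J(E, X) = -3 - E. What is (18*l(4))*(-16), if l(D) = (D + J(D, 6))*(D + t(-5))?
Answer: 6912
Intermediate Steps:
l(D) = -12 - 3*D (l(D) = (D + (-3 - D))*(D + 4) = -3*(4 + D) = -12 - 3*D)
(18*l(4))*(-16) = (18*(-12 - 3*4))*(-16) = (18*(-12 - 12))*(-16) = (18*(-24))*(-16) = -432*(-16) = 6912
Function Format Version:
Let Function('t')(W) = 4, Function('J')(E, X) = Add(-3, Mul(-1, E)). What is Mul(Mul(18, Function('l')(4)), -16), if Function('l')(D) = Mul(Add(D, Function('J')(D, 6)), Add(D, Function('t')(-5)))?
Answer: 6912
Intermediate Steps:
Function('l')(D) = Add(-12, Mul(-3, D)) (Function('l')(D) = Mul(Add(D, Add(-3, Mul(-1, D))), Add(D, 4)) = Mul(-3, Add(4, D)) = Add(-12, Mul(-3, D)))
Mul(Mul(18, Function('l')(4)), -16) = Mul(Mul(18, Add(-12, Mul(-3, 4))), -16) = Mul(Mul(18, Add(-12, -12)), -16) = Mul(Mul(18, -24), -16) = Mul(-432, -16) = 6912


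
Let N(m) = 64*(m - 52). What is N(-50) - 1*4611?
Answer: -11139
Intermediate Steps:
N(m) = -3328 + 64*m (N(m) = 64*(-52 + m) = -3328 + 64*m)
N(-50) - 1*4611 = (-3328 + 64*(-50)) - 1*4611 = (-3328 - 3200) - 4611 = -6528 - 4611 = -11139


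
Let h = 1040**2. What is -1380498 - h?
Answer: -2462098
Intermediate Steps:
h = 1081600
-1380498 - h = -1380498 - 1*1081600 = -1380498 - 1081600 = -2462098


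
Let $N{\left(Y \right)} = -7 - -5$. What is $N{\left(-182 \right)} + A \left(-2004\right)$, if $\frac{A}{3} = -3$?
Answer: $18034$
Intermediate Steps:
$A = -9$ ($A = 3 \left(-3\right) = -9$)
$N{\left(Y \right)} = -2$ ($N{\left(Y \right)} = -7 + 5 = -2$)
$N{\left(-182 \right)} + A \left(-2004\right) = -2 - -18036 = -2 + 18036 = 18034$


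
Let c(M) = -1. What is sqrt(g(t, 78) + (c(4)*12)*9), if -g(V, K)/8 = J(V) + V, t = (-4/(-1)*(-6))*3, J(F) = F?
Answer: 6*sqrt(29) ≈ 32.311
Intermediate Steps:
t = -72 (t = (-4*(-1)*(-6))*3 = (4*(-6))*3 = -24*3 = -72)
g(V, K) = -16*V (g(V, K) = -8*(V + V) = -16*V)
sqrt(g(t, 78) + (c(4)*12)*9) = sqrt(-16*(-72) - 1*12*9) = sqrt(1152 - 12*9) = sqrt(1152 - 108) = sqrt(1044) = 6*sqrt(29)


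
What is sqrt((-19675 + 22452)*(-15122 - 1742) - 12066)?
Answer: I*sqrt(46843394) ≈ 6844.2*I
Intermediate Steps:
sqrt((-19675 + 22452)*(-15122 - 1742) - 12066) = sqrt(2777*(-16864) - 12066) = sqrt(-46831328 - 12066) = sqrt(-46843394) = I*sqrt(46843394)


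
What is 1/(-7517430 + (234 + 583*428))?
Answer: -1/7267672 ≈ -1.3760e-7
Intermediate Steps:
1/(-7517430 + (234 + 583*428)) = 1/(-7517430 + (234 + 249524)) = 1/(-7517430 + 249758) = 1/(-7267672) = -1/7267672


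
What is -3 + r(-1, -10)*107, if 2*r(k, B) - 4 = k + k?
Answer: 104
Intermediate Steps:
r(k, B) = 2 + k (r(k, B) = 2 + (k + k)/2 = 2 + (2*k)/2 = 2 + k)
-3 + r(-1, -10)*107 = -3 + (2 - 1)*107 = -3 + 1*107 = -3 + 107 = 104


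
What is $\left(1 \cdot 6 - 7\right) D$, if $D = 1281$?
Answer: $-1281$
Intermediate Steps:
$\left(1 \cdot 6 - 7\right) D = \left(1 \cdot 6 - 7\right) 1281 = \left(6 - 7\right) 1281 = \left(-1\right) 1281 = -1281$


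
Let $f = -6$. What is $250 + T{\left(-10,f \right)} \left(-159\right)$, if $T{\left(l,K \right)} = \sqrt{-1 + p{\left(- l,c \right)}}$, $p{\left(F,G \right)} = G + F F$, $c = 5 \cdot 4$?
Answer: $250 - 159 \sqrt{119} \approx -1484.5$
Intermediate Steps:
$c = 20$
$p{\left(F,G \right)} = G + F^{2}$
$T{\left(l,K \right)} = \sqrt{19 + l^{2}}$ ($T{\left(l,K \right)} = \sqrt{-1 + \left(20 + \left(- l\right)^{2}\right)} = \sqrt{-1 + \left(20 + l^{2}\right)} = \sqrt{19 + l^{2}}$)
$250 + T{\left(-10,f \right)} \left(-159\right) = 250 + \sqrt{19 + \left(-10\right)^{2}} \left(-159\right) = 250 + \sqrt{19 + 100} \left(-159\right) = 250 + \sqrt{119} \left(-159\right) = 250 - 159 \sqrt{119}$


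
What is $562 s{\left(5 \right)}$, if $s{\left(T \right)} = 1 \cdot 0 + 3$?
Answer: $1686$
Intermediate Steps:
$s{\left(T \right)} = 3$ ($s{\left(T \right)} = 0 + 3 = 3$)
$562 s{\left(5 \right)} = 562 \cdot 3 = 1686$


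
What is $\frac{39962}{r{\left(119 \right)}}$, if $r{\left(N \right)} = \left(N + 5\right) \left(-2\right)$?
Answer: $- \frac{19981}{124} \approx -161.14$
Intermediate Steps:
$r{\left(N \right)} = -10 - 2 N$ ($r{\left(N \right)} = \left(5 + N\right) \left(-2\right) = -10 - 2 N$)
$\frac{39962}{r{\left(119 \right)}} = \frac{39962}{-10 - 238} = \frac{39962}{-248} = 39962 \left(- \frac{1}{248}\right) = - \frac{19981}{124}$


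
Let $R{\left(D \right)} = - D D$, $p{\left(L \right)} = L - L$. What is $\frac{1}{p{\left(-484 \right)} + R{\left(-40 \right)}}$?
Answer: $- \frac{1}{1600} \approx -0.000625$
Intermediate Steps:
$p{\left(L \right)} = 0$
$R{\left(D \right)} = - D^{2}$
$\frac{1}{p{\left(-484 \right)} + R{\left(-40 \right)}} = \frac{1}{0 - \left(-40\right)^{2}} = \frac{1}{0 - 1600} = \frac{1}{-1600} = - \frac{1}{1600}$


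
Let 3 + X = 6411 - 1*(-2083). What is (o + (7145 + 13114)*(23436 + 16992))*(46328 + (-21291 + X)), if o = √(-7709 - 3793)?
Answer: 27460466405856 + 301752*I*√142 ≈ 2.746e+13 + 3.5958e+6*I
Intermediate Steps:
X = 8491 (X = -3 + (6411 - 1*(-2083)) = -3 + (6411 + 2083) = -3 + 8494 = 8491)
o = 9*I*√142 (o = √(-11502) = 9*I*√142 ≈ 107.25*I)
(o + (7145 + 13114)*(23436 + 16992))*(46328 + (-21291 + X)) = (9*I*√142 + (7145 + 13114)*(23436 + 16992))*(46328 + (-21291 + 8491)) = (9*I*√142 + 20259*40428)*(46328 - 12800) = (9*I*√142 + 819030852)*33528 = (819030852 + 9*I*√142)*33528 = 27460466405856 + 301752*I*√142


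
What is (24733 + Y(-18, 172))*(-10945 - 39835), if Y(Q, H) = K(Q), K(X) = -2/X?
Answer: -11303526440/9 ≈ -1.2559e+9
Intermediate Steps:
Y(Q, H) = -2/Q
(24733 + Y(-18, 172))*(-10945 - 39835) = (24733 - 2/(-18))*(-10945 - 39835) = (24733 - 2*(-1/18))*(-50780) = (24733 + ⅑)*(-50780) = (222598/9)*(-50780) = -11303526440/9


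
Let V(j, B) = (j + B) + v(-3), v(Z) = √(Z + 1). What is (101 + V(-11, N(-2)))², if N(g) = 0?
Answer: (90 + I*√2)² ≈ 8098.0 + 254.56*I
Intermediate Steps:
v(Z) = √(1 + Z)
V(j, B) = B + j + I*√2 (V(j, B) = (j + B) + √(1 - 3) = (B + j) + √(-2) = (B + j) + I*√2 = B + j + I*√2)
(101 + V(-11, N(-2)))² = (101 + (0 - 11 + I*√2))² = (101 + (-11 + I*√2))² = (90 + I*√2)²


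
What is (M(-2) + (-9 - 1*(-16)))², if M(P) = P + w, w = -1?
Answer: 16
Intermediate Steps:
M(P) = -1 + P (M(P) = P - 1 = -1 + P)
(M(-2) + (-9 - 1*(-16)))² = ((-1 - 2) + (-9 - 1*(-16)))² = (-3 + (-9 + 16))² = (-3 + 7)² = 4² = 16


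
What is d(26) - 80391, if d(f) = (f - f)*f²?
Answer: -80391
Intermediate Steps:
d(f) = 0 (d(f) = 0*f² = 0)
d(26) - 80391 = 0 - 80391 = -80391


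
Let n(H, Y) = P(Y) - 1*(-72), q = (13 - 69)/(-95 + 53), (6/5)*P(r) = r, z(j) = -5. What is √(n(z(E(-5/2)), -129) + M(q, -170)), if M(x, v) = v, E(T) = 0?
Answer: I*√822/2 ≈ 14.335*I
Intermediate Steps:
P(r) = 5*r/6
q = 4/3 (q = -56/(-42) = -56*(-1/42) = 4/3 ≈ 1.3333)
n(H, Y) = 72 + 5*Y/6 (n(H, Y) = 5*Y/6 - 1*(-72) = 5*Y/6 + 72 = 72 + 5*Y/6)
√(n(z(E(-5/2)), -129) + M(q, -170)) = √((72 + (⅚)*(-129)) - 170) = √((72 - 215/2) - 170) = √(-71/2 - 170) = √(-411/2) = I*√822/2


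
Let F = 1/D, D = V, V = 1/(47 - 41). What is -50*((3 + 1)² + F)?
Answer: -1100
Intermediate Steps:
V = ⅙ (V = 1/6 = ⅙ ≈ 0.16667)
D = ⅙ ≈ 0.16667
F = 6 (F = 1/(⅙) = 6)
-50*((3 + 1)² + F) = -50*((3 + 1)² + 6) = -50*(4² + 6) = -50*(16 + 6) = -50*22 = -1100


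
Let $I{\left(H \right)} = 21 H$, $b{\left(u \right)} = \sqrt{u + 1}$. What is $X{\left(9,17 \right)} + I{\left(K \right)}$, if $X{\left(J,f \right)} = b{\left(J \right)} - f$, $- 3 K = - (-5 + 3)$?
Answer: $-31 + \sqrt{10} \approx -27.838$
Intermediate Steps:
$K = - \frac{2}{3}$ ($K = - \frac{\left(-1\right) \left(-5 + 3\right)}{3} = - \frac{\left(-1\right) \left(-2\right)}{3} = \left(- \frac{1}{3}\right) 2 = - \frac{2}{3} \approx -0.66667$)
$b{\left(u \right)} = \sqrt{1 + u}$
$X{\left(J,f \right)} = \sqrt{1 + J} - f$
$X{\left(9,17 \right)} + I{\left(K \right)} = \left(\sqrt{1 + 9} - 17\right) + 21 \left(- \frac{2}{3}\right) = \left(\sqrt{10} - 17\right) - 14 = \left(-17 + \sqrt{10}\right) - 14 = -31 + \sqrt{10}$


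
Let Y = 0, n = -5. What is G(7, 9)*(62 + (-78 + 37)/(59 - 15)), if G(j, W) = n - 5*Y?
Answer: -13435/44 ≈ -305.34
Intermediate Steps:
G(j, W) = -5 (G(j, W) = -5 - 5*0 = -5 + 0 = -5)
G(7, 9)*(62 + (-78 + 37)/(59 - 15)) = -5*(62 + (-78 + 37)/(59 - 15)) = -5*(62 - 41/44) = -5*2687/44 = -13435/44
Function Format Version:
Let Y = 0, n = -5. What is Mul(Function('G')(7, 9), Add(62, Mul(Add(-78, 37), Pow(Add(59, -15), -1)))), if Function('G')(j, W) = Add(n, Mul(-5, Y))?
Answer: Rational(-13435, 44) ≈ -305.34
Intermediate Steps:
Function('G')(j, W) = -5 (Function('G')(j, W) = Add(-5, Mul(-5, 0)) = Add(-5, 0) = -5)
Mul(Function('G')(7, 9), Add(62, Mul(Add(-78, 37), Pow(Add(59, -15), -1)))) = Mul(-5, Add(62, Mul(Add(-78, 37), Pow(Add(59, -15), -1)))) = Mul(-5, Add(62, Mul(-41, Pow(44, -1)))) = Mul(-5, Add(62, Mul(-41, Rational(1, 44)))) = Mul(-5, Add(62, Rational(-41, 44))) = Mul(-5, Rational(2687, 44)) = Rational(-13435, 44)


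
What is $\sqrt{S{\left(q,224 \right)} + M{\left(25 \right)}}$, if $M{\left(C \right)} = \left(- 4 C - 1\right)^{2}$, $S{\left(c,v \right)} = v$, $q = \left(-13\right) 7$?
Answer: $5 \sqrt{417} \approx 102.1$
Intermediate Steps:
$q = -91$
$M{\left(C \right)} = \left(-1 - 4 C\right)^{2}$
$\sqrt{S{\left(q,224 \right)} + M{\left(25 \right)}} = \sqrt{224 + \left(1 + 4 \cdot 25\right)^{2}} = \sqrt{224 + \left(1 + 100\right)^{2}} = \sqrt{224 + 101^{2}} = \sqrt{224 + 10201} = \sqrt{10425} = 5 \sqrt{417}$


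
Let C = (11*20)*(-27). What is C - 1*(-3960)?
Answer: -1980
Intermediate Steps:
C = -5940 (C = 220*(-27) = -5940)
C - 1*(-3960) = -5940 - 1*(-3960) = -5940 + 3960 = -1980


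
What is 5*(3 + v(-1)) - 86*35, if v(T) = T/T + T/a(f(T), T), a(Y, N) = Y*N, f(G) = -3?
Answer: -8975/3 ≈ -2991.7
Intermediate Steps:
a(Y, N) = N*Y
v(T) = ⅔ (v(T) = T/T + T/((T*(-3))) = 1 + T/((-3*T)) = 1 + T*(-1/(3*T)) = 1 - ⅓ = ⅔)
5*(3 + v(-1)) - 86*35 = 5*(3 + ⅔) - 86*35 = 5*(11/3) - 3010 = 55/3 - 3010 = -8975/3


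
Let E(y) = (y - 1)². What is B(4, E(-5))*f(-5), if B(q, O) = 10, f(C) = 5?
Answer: 50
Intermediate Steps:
E(y) = (-1 + y)²
B(4, E(-5))*f(-5) = 10*5 = 50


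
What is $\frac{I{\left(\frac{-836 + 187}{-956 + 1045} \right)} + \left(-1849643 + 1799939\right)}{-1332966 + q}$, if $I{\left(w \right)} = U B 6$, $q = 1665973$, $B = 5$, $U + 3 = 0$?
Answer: $- \frac{49794}{333007} \approx -0.14953$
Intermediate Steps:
$U = -3$ ($U = -3 + 0 = -3$)
$I{\left(w \right)} = -90$ ($I{\left(w \right)} = \left(-3\right) 5 \cdot 6 = \left(-15\right) 6 = -90$)
$\frac{I{\left(\frac{-836 + 187}{-956 + 1045} \right)} + \left(-1849643 + 1799939\right)}{-1332966 + q} = \frac{-90 + \left(-1849643 + 1799939\right)}{-1332966 + 1665973} = \frac{-90 - 49704}{333007} = \left(-49794\right) \frac{1}{333007} = - \frac{49794}{333007}$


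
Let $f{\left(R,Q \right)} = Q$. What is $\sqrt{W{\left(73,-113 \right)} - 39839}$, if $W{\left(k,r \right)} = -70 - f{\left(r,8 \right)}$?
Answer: $i \sqrt{39917} \approx 199.79 i$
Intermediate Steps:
$W{\left(k,r \right)} = -78$ ($W{\left(k,r \right)} = -70 - 8 = -78$)
$\sqrt{W{\left(73,-113 \right)} - 39839} = \sqrt{-78 - 39839} = \sqrt{-39917} = i \sqrt{39917}$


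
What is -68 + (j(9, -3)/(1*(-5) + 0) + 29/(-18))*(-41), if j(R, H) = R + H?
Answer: 4253/90 ≈ 47.256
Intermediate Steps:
j(R, H) = H + R
-68 + (j(9, -3)/(1*(-5) + 0) + 29/(-18))*(-41) = -68 + ((-3 + 9)/(1*(-5) + 0) + 29/(-18))*(-41) = -68 + (6/(-5 + 0) + 29*(-1/18))*(-41) = -68 + (6/(-5) - 29/18)*(-41) = -68 + (6*(-1/5) - 29/18)*(-41) = -68 + (-6/5 - 29/18)*(-41) = -68 - 253/90*(-41) = -68 + 10373/90 = 4253/90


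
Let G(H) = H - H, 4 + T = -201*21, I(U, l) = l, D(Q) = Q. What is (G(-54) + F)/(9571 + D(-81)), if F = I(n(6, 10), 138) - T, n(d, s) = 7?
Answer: 4363/9490 ≈ 0.45975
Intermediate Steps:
T = -4225 (T = -4 - 201*21 = -4 - 4221 = -4225)
F = 4363 (F = 138 - 1*(-4225) = 138 + 4225 = 4363)
G(H) = 0
(G(-54) + F)/(9571 + D(-81)) = (0 + 4363)/(9571 - 81) = 4363/9490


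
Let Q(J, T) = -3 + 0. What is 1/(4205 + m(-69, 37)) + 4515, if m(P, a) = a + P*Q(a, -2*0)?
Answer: 20087236/4449 ≈ 4515.0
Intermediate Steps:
Q(J, T) = -3
m(P, a) = a - 3*P (m(P, a) = a + P*(-3) = a - 3*P)
1/(4205 + m(-69, 37)) + 4515 = 1/(4205 + (37 - 3*(-69))) + 4515 = 1/(4205 + (37 + 207)) + 4515 = 1/(4205 + 244) + 4515 = 1/4449 + 4515 = 20087236/4449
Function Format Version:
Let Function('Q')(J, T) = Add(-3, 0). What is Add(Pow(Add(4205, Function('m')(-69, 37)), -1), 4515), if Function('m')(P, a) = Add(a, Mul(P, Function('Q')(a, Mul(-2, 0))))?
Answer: Rational(20087236, 4449) ≈ 4515.0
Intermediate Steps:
Function('Q')(J, T) = -3
Function('m')(P, a) = Add(a, Mul(-3, P)) (Function('m')(P, a) = Add(a, Mul(P, -3)) = Add(a, Mul(-3, P)))
Add(Pow(Add(4205, Function('m')(-69, 37)), -1), 4515) = Add(Pow(Add(4205, Add(37, Mul(-3, -69))), -1), 4515) = Add(Pow(Add(4205, Add(37, 207)), -1), 4515) = Add(Pow(Add(4205, 244), -1), 4515) = Add(Pow(4449, -1), 4515) = Add(Rational(1, 4449), 4515) = Rational(20087236, 4449)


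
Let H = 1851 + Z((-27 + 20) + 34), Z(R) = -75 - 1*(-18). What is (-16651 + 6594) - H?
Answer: -11851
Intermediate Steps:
Z(R) = -57 (Z(R) = -75 + 18 = -57)
H = 1794 (H = 1851 - 57 = 1794)
(-16651 + 6594) - H = (-16651 + 6594) - 1*1794 = -10057 - 1794 = -11851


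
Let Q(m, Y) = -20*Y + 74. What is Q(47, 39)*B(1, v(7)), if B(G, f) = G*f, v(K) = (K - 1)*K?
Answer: -29652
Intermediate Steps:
v(K) = K*(-1 + K) (v(K) = (-1 + K)*K = K*(-1 + K))
Q(m, Y) = 74 - 20*Y
Q(47, 39)*B(1, v(7)) = (74 - 20*39)*(1*(7*(-1 + 7))) = (74 - 780)*(1*(7*6)) = -706*42 = -29652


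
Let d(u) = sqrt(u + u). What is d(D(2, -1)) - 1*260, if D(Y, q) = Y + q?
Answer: -260 + sqrt(2) ≈ -258.59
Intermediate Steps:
d(u) = sqrt(2)*sqrt(u) (d(u) = sqrt(2*u) = sqrt(2)*sqrt(u))
d(D(2, -1)) - 1*260 = sqrt(2)*sqrt(2 - 1) - 1*260 = sqrt(2)*sqrt(1) - 260 = sqrt(2)*1 - 260 = sqrt(2) - 260 = -260 + sqrt(2)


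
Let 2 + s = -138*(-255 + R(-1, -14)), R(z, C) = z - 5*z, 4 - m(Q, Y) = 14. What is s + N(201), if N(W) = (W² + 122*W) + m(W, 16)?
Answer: 99549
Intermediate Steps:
m(Q, Y) = -10 (m(Q, Y) = 4 - 1*14 = 4 - 14 = -10)
R(z, C) = -4*z
s = 34636 (s = -2 - 138*(-255 - 4*(-1)) = -2 - 138*(-255 + 4) = -2 - 138*(-251) = -2 + 34638 = 34636)
N(W) = -10 + W² + 122*W (N(W) = (W² + 122*W) - 10 = -10 + W² + 122*W)
s + N(201) = 34636 + (-10 + 201² + 122*201) = 34636 + (-10 + 40401 + 24522) = 34636 + 64913 = 99549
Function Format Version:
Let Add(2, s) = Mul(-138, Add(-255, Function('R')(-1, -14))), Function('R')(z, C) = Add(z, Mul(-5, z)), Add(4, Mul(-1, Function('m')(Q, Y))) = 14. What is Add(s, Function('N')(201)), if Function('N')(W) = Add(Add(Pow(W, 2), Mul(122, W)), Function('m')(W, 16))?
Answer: 99549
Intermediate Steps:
Function('m')(Q, Y) = -10 (Function('m')(Q, Y) = Add(4, Mul(-1, 14)) = Add(4, -14) = -10)
Function('R')(z, C) = Mul(-4, z)
s = 34636 (s = Add(-2, Mul(-138, Add(-255, Mul(-4, -1)))) = Add(-2, Mul(-138, Add(-255, 4))) = Add(-2, Mul(-138, -251)) = Add(-2, 34638) = 34636)
Function('N')(W) = Add(-10, Pow(W, 2), Mul(122, W)) (Function('N')(W) = Add(Add(Pow(W, 2), Mul(122, W)), -10) = Add(-10, Pow(W, 2), Mul(122, W)))
Add(s, Function('N')(201)) = Add(34636, Add(-10, Pow(201, 2), Mul(122, 201))) = Add(34636, Add(-10, 40401, 24522)) = Add(34636, 64913) = 99549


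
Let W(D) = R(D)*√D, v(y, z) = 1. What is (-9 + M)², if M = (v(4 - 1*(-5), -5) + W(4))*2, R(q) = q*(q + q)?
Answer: 14641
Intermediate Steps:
R(q) = 2*q² (R(q) = q*(2*q) = 2*q²)
W(D) = 2*D^(5/2) (W(D) = (2*D²)*√D = 2*D^(5/2))
M = 130 (M = (1 + 2*4^(5/2))*2 = (1 + 2*32)*2 = (1 + 64)*2 = 65*2 = 130)
(-9 + M)² = (-9 + 130)² = 121² = 14641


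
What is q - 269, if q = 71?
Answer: -198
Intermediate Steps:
q - 269 = 71 - 269 = -198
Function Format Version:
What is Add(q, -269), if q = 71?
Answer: -198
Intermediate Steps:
Add(q, -269) = Add(71, -269) = -198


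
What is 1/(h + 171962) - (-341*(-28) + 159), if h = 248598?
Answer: -4082375919/420560 ≈ -9707.0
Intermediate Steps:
1/(h + 171962) - (-341*(-28) + 159) = 1/(248598 + 171962) - (-341*(-28) + 159) = 1/420560 - (9548 + 159) = 1/420560 - 1*9707 = 1/420560 - 9707 = -4082375919/420560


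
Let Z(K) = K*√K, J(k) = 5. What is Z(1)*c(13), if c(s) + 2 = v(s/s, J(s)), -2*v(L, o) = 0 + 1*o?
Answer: -9/2 ≈ -4.5000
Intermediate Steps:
v(L, o) = -o/2 (v(L, o) = -(0 + 1*o)/2 = -(0 + o)/2 = -o/2)
Z(K) = K^(3/2)
c(s) = -9/2 (c(s) = -2 - ½*5 = -2 - 5/2 = -9/2)
Z(1)*c(13) = 1^(3/2)*(-9/2) = 1*(-9/2) = -9/2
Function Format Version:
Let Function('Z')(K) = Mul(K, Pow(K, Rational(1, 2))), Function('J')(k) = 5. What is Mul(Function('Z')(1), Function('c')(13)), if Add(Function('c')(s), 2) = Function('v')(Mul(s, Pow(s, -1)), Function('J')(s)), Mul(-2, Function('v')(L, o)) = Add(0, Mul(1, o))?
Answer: Rational(-9, 2) ≈ -4.5000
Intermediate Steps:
Function('v')(L, o) = Mul(Rational(-1, 2), o) (Function('v')(L, o) = Mul(Rational(-1, 2), Add(0, Mul(1, o))) = Mul(Rational(-1, 2), Add(0, o)) = Mul(Rational(-1, 2), o))
Function('Z')(K) = Pow(K, Rational(3, 2))
Function('c')(s) = Rational(-9, 2) (Function('c')(s) = Add(-2, Mul(Rational(-1, 2), 5)) = Add(-2, Rational(-5, 2)) = Rational(-9, 2))
Mul(Function('Z')(1), Function('c')(13)) = Mul(Pow(1, Rational(3, 2)), Rational(-9, 2)) = Mul(1, Rational(-9, 2)) = Rational(-9, 2)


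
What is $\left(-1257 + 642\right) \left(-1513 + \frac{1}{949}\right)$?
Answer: $\frac{883039140}{949} \approx 9.3049 \cdot 10^{5}$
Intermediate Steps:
$\left(-1257 + 642\right) \left(-1513 + \frac{1}{949}\right) = - 615 \left(-1513 + \frac{1}{949}\right) = \left(-615\right) \left(- \frac{1435836}{949}\right) = \frac{883039140}{949}$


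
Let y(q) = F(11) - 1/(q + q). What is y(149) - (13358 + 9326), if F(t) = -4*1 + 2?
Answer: -6760429/298 ≈ -22686.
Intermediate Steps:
F(t) = -2 (F(t) = -4 + 2 = -2)
y(q) = -2 - 1/(2*q) (y(q) = -2 - 1/(q + q) = -2 - 1/(2*q))
y(149) - (13358 + 9326) = (-2 - ½/149) - (13358 + 9326) = (-2 - ½*1/149) - 1*22684 = (-2 - 1/298) - 22684 = -597/298 - 22684 = -6760429/298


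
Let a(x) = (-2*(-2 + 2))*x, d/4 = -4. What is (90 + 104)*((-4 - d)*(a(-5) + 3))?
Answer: 6984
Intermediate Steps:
d = -16 (d = 4*(-4) = -16)
a(x) = 0 (a(x) = (-2*0)*x = 0*x = 0)
(90 + 104)*((-4 - d)*(a(-5) + 3)) = (90 + 104)*((-4 - 1*(-16))*(0 + 3)) = 194*((-4 + 16)*3) = 194*(12*3) = 194*36 = 6984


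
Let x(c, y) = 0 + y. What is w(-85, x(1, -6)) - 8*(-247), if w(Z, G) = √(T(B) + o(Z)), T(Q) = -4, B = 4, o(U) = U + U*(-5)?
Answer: 1976 + 4*√21 ≈ 1994.3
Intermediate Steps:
o(U) = -4*U (o(U) = U - 5*U = -4*U)
x(c, y) = y
w(Z, G) = √(-4 - 4*Z)
w(-85, x(1, -6)) - 8*(-247) = 2*√(-1 - 1*(-85)) - 8*(-247) = 2*√(-1 + 85) + 1976 = 2*√84 + 1976 = 2*(2*√21) + 1976 = 4*√21 + 1976 = 1976 + 4*√21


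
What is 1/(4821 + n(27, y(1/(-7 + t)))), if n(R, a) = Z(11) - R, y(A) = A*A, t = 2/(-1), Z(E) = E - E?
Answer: 1/4794 ≈ 0.00020859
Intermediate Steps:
Z(E) = 0
t = -2 (t = 2*(-1) = -2)
y(A) = A**2
n(R, a) = -R (n(R, a) = 0 - R = -R)
1/(4821 + n(27, y(1/(-7 + t)))) = 1/(4821 - 1*27) = 1/(4821 - 27) = 1/4794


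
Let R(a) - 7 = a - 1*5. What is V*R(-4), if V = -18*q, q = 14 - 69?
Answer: -1980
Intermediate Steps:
q = -55
V = 990 (V = -18*(-55) = 990)
R(a) = 2 + a (R(a) = 7 + (a - 1*5) = 7 + (a - 5) = 7 + (-5 + a) = 2 + a)
V*R(-4) = 990*(2 - 4) = 990*(-2) = -1980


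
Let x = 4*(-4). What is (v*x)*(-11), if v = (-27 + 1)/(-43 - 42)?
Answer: 4576/85 ≈ 53.835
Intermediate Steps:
x = -16
v = 26/85 (v = -26/(-85) = -26*(-1/85) = 26/85 ≈ 0.30588)
(v*x)*(-11) = ((26/85)*(-16))*(-11) = -416/85*(-11) = 4576/85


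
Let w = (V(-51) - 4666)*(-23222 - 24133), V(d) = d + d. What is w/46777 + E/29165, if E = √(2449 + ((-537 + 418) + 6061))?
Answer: 225788640/46777 + √8391/29165 ≈ 4826.9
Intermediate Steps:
V(d) = 2*d
w = 225788640 (w = (2*(-51) - 4666)*(-23222 - 24133) = (-102 - 4666)*(-47355) = -4768*(-47355) = 225788640)
E = √8391 (E = √(2449 + (-119 + 6061)) = √(2449 + 5942) = √8391 ≈ 91.602)
w/46777 + E/29165 = 225788640/46777 + √8391/29165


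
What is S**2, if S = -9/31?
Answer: 81/961 ≈ 0.084287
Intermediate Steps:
S = -9/31 (S = -9*1/31 = -9/31 ≈ -0.29032)
S**2 = (-9/31)**2 = 81/961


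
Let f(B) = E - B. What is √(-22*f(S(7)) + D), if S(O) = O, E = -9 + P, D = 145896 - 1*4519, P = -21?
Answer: 3*√15799 ≈ 377.08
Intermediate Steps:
D = 141377 (D = 145896 - 4519 = 141377)
E = -30 (E = -9 - 21 = -30)
f(B) = -30 - B
√(-22*f(S(7)) + D) = √(-22*(-30 - 1*7) + 141377) = √(-22*(-30 - 7) + 141377) = √(-22*(-37) + 141377) = √(814 + 141377) = √142191 = 3*√15799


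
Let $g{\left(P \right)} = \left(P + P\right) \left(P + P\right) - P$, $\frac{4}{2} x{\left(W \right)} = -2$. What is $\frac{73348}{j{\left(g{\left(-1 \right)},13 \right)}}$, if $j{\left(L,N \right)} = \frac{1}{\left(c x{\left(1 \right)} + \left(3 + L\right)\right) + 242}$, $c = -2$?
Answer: $18483696$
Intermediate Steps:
$x{\left(W \right)} = -1$ ($x{\left(W \right)} = \frac{1}{2} \left(-2\right) = -1$)
$g{\left(P \right)} = - P + 4 P^{2}$ ($g{\left(P \right)} = 2 P 2 P - P = 4 P^{2} - P = - P + 4 P^{2}$)
$j{\left(L,N \right)} = \frac{1}{247 + L}$ ($j{\left(L,N \right)} = \frac{1}{\left(\left(-2\right) \left(-1\right) + \left(3 + L\right)\right) + 242} = \frac{1}{\left(2 + \left(3 + L\right)\right) + 242} = \frac{1}{\left(5 + L\right) + 242} = \frac{1}{247 + L}$)
$\frac{73348}{j{\left(g{\left(-1 \right)},13 \right)}} = \frac{73348}{\frac{1}{247 - \left(-1 + 4 \left(-1\right)\right)}} = \frac{73348}{\frac{1}{247 - \left(-1 - 4\right)}} = \frac{73348}{\frac{1}{247 - -5}} = \frac{73348}{\frac{1}{247 + 5}} = \frac{73348}{\frac{1}{252}} = 73348 \frac{1}{\frac{1}{252}} = 73348 \cdot 252 = 18483696$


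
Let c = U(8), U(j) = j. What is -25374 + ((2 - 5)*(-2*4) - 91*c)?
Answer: -26078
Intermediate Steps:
c = 8
-25374 + ((2 - 5)*(-2*4) - 91*c) = -25374 + ((2 - 5)*(-2*4) - 91*8) = -25374 + (-3*(-8) - 728) = -25374 + (24 - 728) = -25374 - 704 = -26078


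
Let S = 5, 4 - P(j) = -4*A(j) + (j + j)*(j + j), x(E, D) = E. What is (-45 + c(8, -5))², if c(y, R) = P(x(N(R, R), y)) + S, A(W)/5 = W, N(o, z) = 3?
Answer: 144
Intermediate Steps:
A(W) = 5*W
P(j) = 4 - 4*j² + 20*j (P(j) = 4 - (-20*j + (j + j)*(j + j)) = 4 - (-20*j + (2*j)*(2*j)) = 4 - (-20*j + 4*j²) = 4 + (-4*j² + 20*j) = 4 - 4*j² + 20*j)
c(y, R) = 33 (c(y, R) = (4 - 4*3² + 20*3) + 5 = (4 - 4*9 + 60) + 5 = (4 - 36 + 60) + 5 = 28 + 5 = 33)
(-45 + c(8, -5))² = (-45 + 33)² = (-12)² = 144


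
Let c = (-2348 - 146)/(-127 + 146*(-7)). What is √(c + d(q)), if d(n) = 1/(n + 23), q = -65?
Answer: 3*√6857998/5362 ≈ 1.4652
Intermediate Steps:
d(n) = 1/(23 + n)
c = 2494/1149 (c = -2494/(-127 - 1022) = -2494/(-1149) = -2494*(-1/1149) = 2494/1149 ≈ 2.1706)
√(c + d(q)) = √(2494/1149 + 1/(23 - 65)) = √(2494/1149 + 1/(-42)) = √(2494/1149 - 1/42) = √(11511/5362) = 3*√6857998/5362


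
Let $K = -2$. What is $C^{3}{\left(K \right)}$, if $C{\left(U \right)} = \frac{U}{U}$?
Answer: $1$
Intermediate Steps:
$C{\left(U \right)} = 1$
$C^{3}{\left(K \right)} = 1^{3} = 1$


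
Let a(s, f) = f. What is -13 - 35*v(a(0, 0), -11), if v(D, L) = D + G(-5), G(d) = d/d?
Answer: -48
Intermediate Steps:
G(d) = 1
v(D, L) = 1 + D (v(D, L) = D + 1 = 1 + D)
-13 - 35*v(a(0, 0), -11) = -13 - 35*(1 + 0) = -13 - 35*1 = -13 - 35 = -48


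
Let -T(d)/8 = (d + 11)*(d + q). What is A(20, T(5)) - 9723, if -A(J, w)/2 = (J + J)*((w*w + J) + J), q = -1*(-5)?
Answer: -131084923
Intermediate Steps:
q = 5
T(d) = -8*(5 + d)*(11 + d) (T(d) = -8*(d + 11)*(d + 5) = -8*(11 + d)*(5 + d) = -8*(5 + d)*(11 + d))
A(J, w) = -4*J*(w² + 2*J) (A(J, w) = -2*(J + J)*((w*w + J) + J) = -2*2*J*((w² + J) + J) = -2*2*J*((J + w²) + J) = -2*2*J*(w² + 2*J) = -4*J*(w² + 2*J))
A(20, T(5)) - 9723 = -4*20*((-440 - 128*5 - 8*5²)² + 2*20) - 9723 = -4*20*((-440 - 640 - 8*25)² + 40) - 9723 = -4*20*((-440 - 640 - 200)² + 40) - 9723 = -4*20*((-1280)² + 40) - 9723 = -4*20*(1638400 + 40) - 9723 = -4*20*1638440 - 9723 = -131075200 - 9723 = -131084923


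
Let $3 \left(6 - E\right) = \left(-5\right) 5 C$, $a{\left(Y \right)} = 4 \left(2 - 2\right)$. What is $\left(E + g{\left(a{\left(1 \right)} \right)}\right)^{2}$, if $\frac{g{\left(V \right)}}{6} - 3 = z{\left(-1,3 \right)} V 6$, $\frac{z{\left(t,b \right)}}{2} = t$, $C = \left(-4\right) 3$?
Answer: $5776$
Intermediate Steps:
$C = -12$
$z{\left(t,b \right)} = 2 t$
$a{\left(Y \right)} = 0$ ($a{\left(Y \right)} = 4 \cdot 0 = 0$)
$g{\left(V \right)} = 18 - 72 V$ ($g{\left(V \right)} = 18 + 6 \cdot 2 \left(-1\right) V 6 = 18 + 6 - 2 V 6 = 18 + 6 \left(- 12 V\right) = 18 - 72 V$)
$E = -94$ ($E = 6 - \frac{\left(-5\right) 5 \left(-12\right)}{3} = 6 - \frac{\left(-25\right) \left(-12\right)}{3} = 6 - 100 = -94$)
$\left(E + g{\left(a{\left(1 \right)} \right)}\right)^{2} = \left(-94 + \left(18 - 0\right)\right)^{2} = \left(-94 + \left(18 + 0\right)\right)^{2} = \left(-94 + 18\right)^{2} = \left(-76\right)^{2} = 5776$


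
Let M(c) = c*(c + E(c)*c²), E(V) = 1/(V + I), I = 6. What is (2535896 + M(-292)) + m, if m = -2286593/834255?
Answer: 323085297611321/119298465 ≈ 2.7082e+6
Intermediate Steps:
E(V) = 1/(6 + V) (E(V) = 1/(V + 6) = 1/(6 + V))
m = -2286593/834255 (m = -2286593*1/834255 = -2286593/834255 ≈ -2.7409)
M(c) = c*(c + c²/(6 + c))
(2535896 + M(-292)) + m = (2535896 + 2*(-292)²*(3 - 292)/(6 - 292)) - 2286593/834255 = (2535896 + 2*85264*(-289)/(-286)) - 2286593/834255 = (2535896 + 2*85264*(-1/286)*(-289)) - 2286593/834255 = (2535896 + 24641296/143) - 2286593/834255 = 387274424/143 - 2286593/834255 = 323085297611321/119298465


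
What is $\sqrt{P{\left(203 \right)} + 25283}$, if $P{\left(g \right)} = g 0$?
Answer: $\sqrt{25283} \approx 159.01$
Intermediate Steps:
$P{\left(g \right)} = 0$
$\sqrt{P{\left(203 \right)} + 25283} = \sqrt{0 + 25283} = \sqrt{25283}$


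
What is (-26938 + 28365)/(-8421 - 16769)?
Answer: -1427/25190 ≈ -0.056649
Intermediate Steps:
(-26938 + 28365)/(-8421 - 16769) = 1427/(-25190) = 1427*(-1/25190) = -1427/25190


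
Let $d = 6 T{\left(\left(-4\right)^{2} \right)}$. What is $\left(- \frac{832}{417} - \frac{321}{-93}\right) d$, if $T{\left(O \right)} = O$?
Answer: $\frac{602464}{4309} \approx 139.82$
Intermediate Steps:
$d = 96$ ($d = 6 \left(-4\right)^{2} = 6 \cdot 16 = 96$)
$\left(- \frac{832}{417} - \frac{321}{-93}\right) d = \left(- \frac{832}{417} - \frac{321}{-93}\right) 96 = \left(\left(-832\right) \frac{1}{417} - - \frac{107}{31}\right) 96 = \left(- \frac{832}{417} + \frac{107}{31}\right) 96 = \frac{18827}{12927} \cdot 96 = \frac{602464}{4309}$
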